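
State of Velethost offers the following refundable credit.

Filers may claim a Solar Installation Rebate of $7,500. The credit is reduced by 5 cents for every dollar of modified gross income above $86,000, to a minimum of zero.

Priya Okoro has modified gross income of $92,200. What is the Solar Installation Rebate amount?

$7,190

Solar Installation Rebate: 5% of the $6,200 excess over $86,000 is $310; credit = $7,500 − $310 = $7,190.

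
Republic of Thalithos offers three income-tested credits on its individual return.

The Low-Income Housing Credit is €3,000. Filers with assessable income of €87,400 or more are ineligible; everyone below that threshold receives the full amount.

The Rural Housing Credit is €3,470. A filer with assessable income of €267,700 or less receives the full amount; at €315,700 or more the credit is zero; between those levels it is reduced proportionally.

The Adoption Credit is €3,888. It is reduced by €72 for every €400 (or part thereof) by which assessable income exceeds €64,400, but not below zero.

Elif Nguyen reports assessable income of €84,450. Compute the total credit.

€6,686

Low-Income Housing Credit: €84,450 is below the €87,400 cutoff, so the full €3,000 applies.
Rural Housing Credit: €84,450 is at or below the €267,700 threshold, so the full €3,470 applies.
Adoption Credit: income exceeds €64,400 by €20,050, which is 51 full-or-partial €400 increments; reduction = 51 × €72 = €3,672, leaving €216.
Total: €3,000 + €3,470 + €216 = €6,686.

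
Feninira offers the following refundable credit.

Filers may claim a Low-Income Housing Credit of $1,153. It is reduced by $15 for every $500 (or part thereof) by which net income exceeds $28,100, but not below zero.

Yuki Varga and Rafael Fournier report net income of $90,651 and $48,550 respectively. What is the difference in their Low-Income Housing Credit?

Yuki ($90,651): Low-Income Housing Credit: income exceeds $28,100 by $62,551 → 126 increments × $15 = $1,890 ≥ base, so the credit is $0.
Rafael ($48,550): Low-Income Housing Credit: income exceeds $28,100 by $20,450, which is 41 full-or-partial $500 increments; reduction = 41 × $15 = $615, leaving $538.
Difference: |$0 − $538| = $538.

$538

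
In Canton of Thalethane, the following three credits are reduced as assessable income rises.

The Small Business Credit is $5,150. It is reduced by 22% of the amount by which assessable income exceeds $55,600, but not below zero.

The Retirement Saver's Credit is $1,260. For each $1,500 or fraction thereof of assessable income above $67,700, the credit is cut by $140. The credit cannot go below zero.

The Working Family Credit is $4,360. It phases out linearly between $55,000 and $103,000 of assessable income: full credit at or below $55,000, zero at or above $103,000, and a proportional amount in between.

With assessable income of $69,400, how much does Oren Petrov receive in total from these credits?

Small Business Credit: 22% of the $13,800 excess over $55,600 is $3,036; credit = $5,150 − $3,036 = $2,114.
Retirement Saver's Credit: income exceeds $67,700 by $1,700, which is 2 full-or-partial $1,500 increments; reduction = 2 × $140 = $280, leaving $980.
Working Family Credit: $69,400 is $14,400 into a $48,000 phase-out range, leaving 33,600/48,000 of the credit: $4,360 × 33,600/48,000 = $3,052.
Total: $2,114 + $980 + $3,052 = $6,146.

$6,146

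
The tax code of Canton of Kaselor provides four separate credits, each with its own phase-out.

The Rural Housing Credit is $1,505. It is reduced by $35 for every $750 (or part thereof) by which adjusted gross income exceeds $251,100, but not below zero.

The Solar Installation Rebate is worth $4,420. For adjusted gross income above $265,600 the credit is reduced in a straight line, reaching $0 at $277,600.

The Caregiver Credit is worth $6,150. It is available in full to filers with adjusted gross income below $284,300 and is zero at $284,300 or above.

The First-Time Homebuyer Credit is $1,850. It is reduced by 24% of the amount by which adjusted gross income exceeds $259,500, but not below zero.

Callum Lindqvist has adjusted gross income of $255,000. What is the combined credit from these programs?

Rural Housing Credit: income exceeds $251,100 by $3,900, which is 6 full-or-partial $750 increments; reduction = 6 × $35 = $210, leaving $1,295.
Solar Installation Rebate: $255,000 is at or below the $265,600 threshold, so the full $4,420 applies.
Caregiver Credit: $255,000 is below the $284,300 cutoff, so the full $6,150 applies.
First-Time Homebuyer Credit: $255,000 is at or below the $259,500 threshold, so the full $1,850 applies.
Total: $1,295 + $4,420 + $6,150 + $1,850 = $13,715.

$13,715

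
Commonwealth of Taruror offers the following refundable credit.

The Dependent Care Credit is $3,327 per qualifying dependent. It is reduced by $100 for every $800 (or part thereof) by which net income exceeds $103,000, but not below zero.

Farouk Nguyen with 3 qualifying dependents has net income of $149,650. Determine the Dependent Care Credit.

$4,081

Dependent Care Credit: base = 3 × $3,327 = $9,981. income exceeds $103,000 by $46,650, which is 59 full-or-partial $800 increments; reduction = 59 × $100 = $5,900, leaving $4,081.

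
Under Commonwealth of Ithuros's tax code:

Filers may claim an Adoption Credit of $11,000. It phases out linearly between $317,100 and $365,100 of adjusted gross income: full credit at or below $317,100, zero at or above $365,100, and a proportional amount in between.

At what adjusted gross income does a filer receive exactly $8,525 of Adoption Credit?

$8,525 is 8,525/11,000 of the full $11,000, so 2,475/11,000 of the $48,000 range has been used: income = $317,100 + $48,000 × 2,475/11,000 = $327,900.

$327,900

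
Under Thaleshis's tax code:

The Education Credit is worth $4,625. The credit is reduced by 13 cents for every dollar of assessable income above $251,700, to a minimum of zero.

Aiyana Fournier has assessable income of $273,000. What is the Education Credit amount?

$1,856

Education Credit: 13% of the $21,300 excess over $251,700 is $2,769; credit = $4,625 − $2,769 = $1,856.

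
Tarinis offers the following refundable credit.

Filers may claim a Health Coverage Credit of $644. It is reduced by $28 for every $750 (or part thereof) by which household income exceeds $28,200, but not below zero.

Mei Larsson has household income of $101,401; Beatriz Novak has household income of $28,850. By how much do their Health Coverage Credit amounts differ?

Mei ($101,401): Health Coverage Credit: income exceeds $28,200 by $73,201 → 98 increments × $28 = $2,744 ≥ base, so the credit is $0.
Beatriz ($28,850): Health Coverage Credit: income exceeds $28,200 by $650, which is 1 full-or-partial $750 increment; reduction = 1 × $28 = $28, leaving $616.
Difference: |$0 − $616| = $616.

$616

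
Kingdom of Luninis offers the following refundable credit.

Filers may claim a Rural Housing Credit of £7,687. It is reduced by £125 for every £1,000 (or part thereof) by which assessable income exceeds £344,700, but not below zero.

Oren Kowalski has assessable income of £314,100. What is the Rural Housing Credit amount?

£7,687

Rural Housing Credit: £314,100 is at or below the £344,700 threshold, so the full £7,687 applies.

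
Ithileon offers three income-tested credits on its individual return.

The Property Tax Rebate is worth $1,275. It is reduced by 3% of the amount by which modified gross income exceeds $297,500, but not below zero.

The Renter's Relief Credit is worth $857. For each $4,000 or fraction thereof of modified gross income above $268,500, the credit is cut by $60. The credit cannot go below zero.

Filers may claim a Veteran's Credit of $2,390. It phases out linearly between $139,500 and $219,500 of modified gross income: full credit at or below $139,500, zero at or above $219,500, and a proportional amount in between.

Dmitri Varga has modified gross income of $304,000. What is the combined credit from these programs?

$1,397

Property Tax Rebate: 3% of the $6,500 excess over $297,500 is $195; credit = $1,275 − $195 = $1,080.
Renter's Relief Credit: income exceeds $268,500 by $35,500, which is 9 full-or-partial $4,000 increments; reduction = 9 × $60 = $540, leaving $317.
Veteran's Credit: $304,000 is at or above $219,500, so the credit is $0.
Total: $1,080 + $317 + $0 = $1,397.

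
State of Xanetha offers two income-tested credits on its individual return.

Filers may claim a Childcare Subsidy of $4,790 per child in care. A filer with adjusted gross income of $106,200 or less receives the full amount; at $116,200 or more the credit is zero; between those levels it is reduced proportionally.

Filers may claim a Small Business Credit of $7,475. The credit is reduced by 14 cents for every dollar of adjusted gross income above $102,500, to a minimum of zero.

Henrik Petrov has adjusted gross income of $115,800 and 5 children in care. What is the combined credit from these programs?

Childcare Subsidy: base = 5 × $4,790 = $23,950. $115,800 is $9,600 into a $10,000 phase-out range, leaving 400/10,000 of the credit: $23,950 × 400/10,000 = $958.
Small Business Credit: 14% of the $13,300 excess over $102,500 is $1,862; credit = $7,475 − $1,862 = $5,613.
Total: $958 + $5,613 = $6,571.

$6,571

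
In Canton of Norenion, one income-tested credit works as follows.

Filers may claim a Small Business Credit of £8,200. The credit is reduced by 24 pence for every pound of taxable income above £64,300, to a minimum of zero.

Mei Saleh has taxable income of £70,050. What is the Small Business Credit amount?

Small Business Credit: 24% of the £5,750 excess over £64,300 is £1,380; credit = £8,200 − £1,380 = £6,820.

£6,820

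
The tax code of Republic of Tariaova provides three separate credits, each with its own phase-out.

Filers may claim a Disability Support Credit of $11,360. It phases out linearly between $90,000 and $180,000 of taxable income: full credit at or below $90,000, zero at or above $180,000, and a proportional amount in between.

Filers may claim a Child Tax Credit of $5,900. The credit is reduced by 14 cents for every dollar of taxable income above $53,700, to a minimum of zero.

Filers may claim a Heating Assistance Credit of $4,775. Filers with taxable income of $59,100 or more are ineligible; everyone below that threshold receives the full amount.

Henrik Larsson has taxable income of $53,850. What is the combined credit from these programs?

$22,014

Disability Support Credit: $53,850 is at or below the $90,000 threshold, so the full $11,360 applies.
Child Tax Credit: 14% of the $150 excess over $53,700 is $21; credit = $5,900 − $21 = $5,879.
Heating Assistance Credit: $53,850 is below the $59,100 cutoff, so the full $4,775 applies.
Total: $11,360 + $5,879 + $4,775 = $22,014.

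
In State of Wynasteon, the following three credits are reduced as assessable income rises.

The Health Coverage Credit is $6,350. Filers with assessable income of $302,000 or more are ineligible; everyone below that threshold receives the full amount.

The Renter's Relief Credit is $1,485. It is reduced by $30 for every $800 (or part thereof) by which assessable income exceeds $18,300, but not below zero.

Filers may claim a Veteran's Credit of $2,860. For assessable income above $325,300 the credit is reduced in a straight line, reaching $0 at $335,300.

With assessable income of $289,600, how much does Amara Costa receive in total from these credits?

$9,210

Health Coverage Credit: $289,600 is below the $302,000 cutoff, so the full $6,350 applies.
Renter's Relief Credit: income exceeds $18,300 by $271,300 → 340 increments × $30 = $10,200 ≥ base, so the credit is $0.
Veteran's Credit: $289,600 is at or below the $325,300 threshold, so the full $2,860 applies.
Total: $6,350 + $0 + $2,860 = $9,210.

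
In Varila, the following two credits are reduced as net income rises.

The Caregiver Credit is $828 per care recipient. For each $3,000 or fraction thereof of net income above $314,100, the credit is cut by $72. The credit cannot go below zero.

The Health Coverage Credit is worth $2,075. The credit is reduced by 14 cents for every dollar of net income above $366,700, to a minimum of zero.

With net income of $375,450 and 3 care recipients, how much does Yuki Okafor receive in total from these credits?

$1,822

Caregiver Credit: base = 3 × $828 = $2,484. income exceeds $314,100 by $61,350, which is 21 full-or-partial $3,000 increments; reduction = 21 × $72 = $1,512, leaving $972.
Health Coverage Credit: 14% of the $8,750 excess over $366,700 is $1,225; credit = $2,075 − $1,225 = $850.
Total: $972 + $850 = $1,822.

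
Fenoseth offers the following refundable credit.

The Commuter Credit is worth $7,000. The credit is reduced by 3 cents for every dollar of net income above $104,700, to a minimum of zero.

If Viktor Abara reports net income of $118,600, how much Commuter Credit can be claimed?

$6,583

Commuter Credit: 3% of the $13,900 excess over $104,700 is $417; credit = $7,000 − $417 = $6,583.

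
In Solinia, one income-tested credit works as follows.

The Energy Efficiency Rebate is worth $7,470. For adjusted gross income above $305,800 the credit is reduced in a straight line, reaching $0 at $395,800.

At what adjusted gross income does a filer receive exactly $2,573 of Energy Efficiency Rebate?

$2,573 is 2,573/7,470 of the full $7,470, so 4,897/7,470 of the $90,000 range has been used: income = $305,800 + $90,000 × 4,897/7,470 = $364,800.

$364,800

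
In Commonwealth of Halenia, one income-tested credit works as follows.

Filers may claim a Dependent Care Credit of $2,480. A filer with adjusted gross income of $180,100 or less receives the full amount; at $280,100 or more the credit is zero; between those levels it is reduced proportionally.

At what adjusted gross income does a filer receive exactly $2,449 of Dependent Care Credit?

$2,449 is 2,449/2,480 of the full $2,480, so 31/2,480 of the $100,000 range has been used: income = $180,100 + $100,000 × 31/2,480 = $181,350.

$181,350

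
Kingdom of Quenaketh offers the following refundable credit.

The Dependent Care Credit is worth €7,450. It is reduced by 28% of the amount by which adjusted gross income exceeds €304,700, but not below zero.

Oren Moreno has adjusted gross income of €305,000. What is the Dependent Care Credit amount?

Dependent Care Credit: 28% of the €300 excess over €304,700 is €84; credit = €7,450 − €84 = €7,366.

€7,366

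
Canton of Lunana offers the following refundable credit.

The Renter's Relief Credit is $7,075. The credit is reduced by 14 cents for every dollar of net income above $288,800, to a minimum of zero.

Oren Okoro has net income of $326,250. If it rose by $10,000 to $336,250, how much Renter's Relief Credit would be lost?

$1,400

At $326,250 — 14% of the $37,450 excess over $288,800 is $5,243; credit = $7,075 − $5,243 = $1,832.
At $336,250 — 14% of the $47,450 excess over $288,800 is $6,643; credit = $7,075 − $6,643 = $432.
Lost: $1,832 − $432 = $1,400.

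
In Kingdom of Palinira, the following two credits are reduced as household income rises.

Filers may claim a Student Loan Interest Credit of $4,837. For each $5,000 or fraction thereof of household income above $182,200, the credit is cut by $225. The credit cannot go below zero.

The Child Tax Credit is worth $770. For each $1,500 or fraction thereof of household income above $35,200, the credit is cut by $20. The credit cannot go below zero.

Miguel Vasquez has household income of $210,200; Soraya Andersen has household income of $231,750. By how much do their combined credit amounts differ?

$900

Miguel ($210,200): Student Loan Interest Credit: income exceeds $182,200 by $28,000, which is 6 full-or-partial $5,000 increments; reduction = 6 × $225 = $1,350, leaving $3,487. Child Tax Credit: income exceeds $35,200 by $175,000 → 117 increments × $20 = $2,340 ≥ base, so the credit is $0. total $3,487 + $0 = $3,487
Soraya ($231,750): Student Loan Interest Credit: income exceeds $182,200 by $49,550, which is 10 full-or-partial $5,000 increments; reduction = 10 × $225 = $2,250, leaving $2,587. Child Tax Credit: income exceeds $35,200 by $196,550 → 132 increments × $20 = $2,640 ≥ base, so the credit is $0. total $2,587 + $0 = $2,587
Difference: |$3,487 − $2,587| = $900.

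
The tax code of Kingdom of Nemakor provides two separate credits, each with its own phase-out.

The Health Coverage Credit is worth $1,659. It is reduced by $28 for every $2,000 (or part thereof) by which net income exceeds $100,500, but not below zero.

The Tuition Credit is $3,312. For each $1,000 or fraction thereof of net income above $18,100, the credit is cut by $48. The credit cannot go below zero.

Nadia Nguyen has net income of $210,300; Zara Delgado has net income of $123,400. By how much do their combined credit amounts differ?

Nadia ($210,300): Health Coverage Credit: income exceeds $100,500 by $109,800, which is 55 full-or-partial $2,000 increments; reduction = 55 × $28 = $1,540, leaving $119. Tuition Credit: income exceeds $18,100 by $192,200 → 193 increments × $48 = $9,264 ≥ base, so the credit is $0. total $119 + $0 = $119
Zara ($123,400): Health Coverage Credit: income exceeds $100,500 by $22,900, which is 12 full-or-partial $2,000 increments; reduction = 12 × $28 = $336, leaving $1,323. Tuition Credit: income exceeds $18,100 by $105,300 → 106 increments × $48 = $5,088 ≥ base, so the credit is $0. total $1,323 + $0 = $1,323
Difference: |$119 − $1,323| = $1,204.

$1,204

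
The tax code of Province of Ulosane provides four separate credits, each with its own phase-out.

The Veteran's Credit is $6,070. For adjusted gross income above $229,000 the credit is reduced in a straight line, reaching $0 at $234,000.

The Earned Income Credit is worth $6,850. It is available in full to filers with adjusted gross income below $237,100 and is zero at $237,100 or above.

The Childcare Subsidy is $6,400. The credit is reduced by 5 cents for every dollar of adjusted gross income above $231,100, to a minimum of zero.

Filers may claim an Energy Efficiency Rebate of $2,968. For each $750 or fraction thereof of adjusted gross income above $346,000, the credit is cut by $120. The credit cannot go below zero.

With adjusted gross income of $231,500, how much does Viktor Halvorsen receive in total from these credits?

Veteran's Credit: $231,500 is $2,500 into a $5,000 phase-out range, leaving 2,500/5,000 of the credit: $6,070 × 2,500/5,000 = $3,035.
Earned Income Credit: $231,500 is below the $237,100 cutoff, so the full $6,850 applies.
Childcare Subsidy: 5% of the $400 excess over $231,100 is $20; credit = $6,400 − $20 = $6,380.
Energy Efficiency Rebate: $231,500 is at or below the $346,000 threshold, so the full $2,968 applies.
Total: $3,035 + $6,850 + $6,380 + $2,968 = $19,233.

$19,233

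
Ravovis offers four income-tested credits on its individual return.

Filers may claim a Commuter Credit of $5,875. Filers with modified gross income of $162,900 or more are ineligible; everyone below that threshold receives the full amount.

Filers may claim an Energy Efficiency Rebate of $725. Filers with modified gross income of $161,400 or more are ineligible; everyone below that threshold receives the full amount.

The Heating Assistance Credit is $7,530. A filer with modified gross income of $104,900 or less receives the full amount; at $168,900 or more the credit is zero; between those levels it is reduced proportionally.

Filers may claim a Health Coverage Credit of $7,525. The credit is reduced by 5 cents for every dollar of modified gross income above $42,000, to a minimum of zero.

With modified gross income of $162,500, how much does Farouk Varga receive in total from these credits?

$8,128

Commuter Credit: $162,500 is below the $162,900 cutoff, so the full $5,875 applies.
Energy Efficiency Rebate: $162,500 meets or exceeds the $161,400 cutoff, so the credit is $0.
Heating Assistance Credit: $162,500 is $57,600 into a $64,000 phase-out range, leaving 6,400/64,000 of the credit: $7,530 × 6,400/64,000 = $753.
Health Coverage Credit: 5% of the $120,500 excess over $42,000 is $6,025; credit = $7,525 − $6,025 = $1,500.
Total: $5,875 + $0 + $753 + $1,500 = $8,128.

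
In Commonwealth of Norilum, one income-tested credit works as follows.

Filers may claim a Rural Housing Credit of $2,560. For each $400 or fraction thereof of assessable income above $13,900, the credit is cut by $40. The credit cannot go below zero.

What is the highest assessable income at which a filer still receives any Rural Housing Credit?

After 63 increments the reduction is 63 × $40 = $2,520, leaving $40; one more increment wipes it out. Increment 63 ends at excess 63 × $400 = $25,200, so the highest qualifying income is $13,900 + $25,200 = $39,100.

$39,100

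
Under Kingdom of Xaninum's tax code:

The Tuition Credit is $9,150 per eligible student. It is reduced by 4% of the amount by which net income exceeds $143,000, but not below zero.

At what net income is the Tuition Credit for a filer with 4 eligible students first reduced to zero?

Full credit = 4 × $9,150 = $36,600.
The credit falls by 4% of each dollar above $143,000, so it reaches zero when the excess is $36,600 / 4% = $915,000: income = $143,000 + $915,000 = $1,058,000.

$1,058,000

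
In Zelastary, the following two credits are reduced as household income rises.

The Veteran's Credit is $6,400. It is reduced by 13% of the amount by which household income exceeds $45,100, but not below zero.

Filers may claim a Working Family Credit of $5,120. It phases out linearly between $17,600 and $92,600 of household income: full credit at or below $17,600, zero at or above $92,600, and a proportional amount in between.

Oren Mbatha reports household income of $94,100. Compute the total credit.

$30

Veteran's Credit: 13% of the $49,000 excess over $45,100 is $6,370; credit = $6,400 − $6,370 = $30.
Working Family Credit: $94,100 is at or above $92,600, so the credit is $0.
Total: $30 + $0 = $30.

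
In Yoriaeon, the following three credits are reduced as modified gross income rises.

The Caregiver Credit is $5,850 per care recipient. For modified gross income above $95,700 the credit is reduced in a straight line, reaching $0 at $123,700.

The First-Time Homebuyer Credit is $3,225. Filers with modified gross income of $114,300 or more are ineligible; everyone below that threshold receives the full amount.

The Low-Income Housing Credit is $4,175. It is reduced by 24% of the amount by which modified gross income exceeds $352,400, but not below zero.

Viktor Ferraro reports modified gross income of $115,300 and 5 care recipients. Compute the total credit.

$12,950

Caregiver Credit: base = 5 × $5,850 = $29,250. $115,300 is $19,600 into a $28,000 phase-out range, leaving 8,400/28,000 of the credit: $29,250 × 8,400/28,000 = $8,775.
First-Time Homebuyer Credit: $115,300 meets or exceeds the $114,300 cutoff, so the credit is $0.
Low-Income Housing Credit: $115,300 is at or below the $352,400 threshold, so the full $4,175 applies.
Total: $8,775 + $0 + $4,175 = $12,950.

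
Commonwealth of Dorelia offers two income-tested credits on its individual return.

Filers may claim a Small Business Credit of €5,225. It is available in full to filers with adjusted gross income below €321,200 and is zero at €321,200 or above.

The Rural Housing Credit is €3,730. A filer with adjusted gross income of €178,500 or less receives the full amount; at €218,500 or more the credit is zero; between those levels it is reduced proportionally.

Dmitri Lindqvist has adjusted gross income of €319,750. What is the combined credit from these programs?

Small Business Credit: €319,750 is below the €321,200 cutoff, so the full €5,225 applies.
Rural Housing Credit: €319,750 is at or above €218,500, so the credit is €0.
Total: €5,225 + €0 = €5,225.

€5,225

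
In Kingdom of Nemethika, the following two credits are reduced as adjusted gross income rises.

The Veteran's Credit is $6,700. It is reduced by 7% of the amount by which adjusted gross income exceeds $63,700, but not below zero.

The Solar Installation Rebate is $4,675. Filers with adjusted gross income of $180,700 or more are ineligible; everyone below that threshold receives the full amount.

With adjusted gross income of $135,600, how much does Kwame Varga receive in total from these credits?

$6,342

Veteran's Credit: 7% of the $71,900 excess over $63,700 is $5,033; credit = $6,700 − $5,033 = $1,667.
Solar Installation Rebate: $135,600 is below the $180,700 cutoff, so the full $4,675 applies.
Total: $1,667 + $4,675 = $6,342.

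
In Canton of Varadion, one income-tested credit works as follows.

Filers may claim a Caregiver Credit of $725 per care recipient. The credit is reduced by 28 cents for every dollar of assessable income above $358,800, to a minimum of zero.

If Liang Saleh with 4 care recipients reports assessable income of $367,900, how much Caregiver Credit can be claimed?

Caregiver Credit: base = 4 × $725 = $2,900. 28% of the $9,100 excess over $358,800 is $2,548; credit = $2,900 − $2,548 = $352.

$352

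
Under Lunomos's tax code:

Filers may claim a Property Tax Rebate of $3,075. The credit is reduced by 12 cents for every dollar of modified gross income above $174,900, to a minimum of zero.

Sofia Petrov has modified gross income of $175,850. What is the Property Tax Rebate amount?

Property Tax Rebate: 12% of the $950 excess over $174,900 is $114; credit = $3,075 − $114 = $2,961.

$2,961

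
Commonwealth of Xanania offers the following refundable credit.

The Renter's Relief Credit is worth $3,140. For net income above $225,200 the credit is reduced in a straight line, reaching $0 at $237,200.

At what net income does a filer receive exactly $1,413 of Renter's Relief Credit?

$231,800

$1,413 is 1,413/3,140 of the full $3,140, so 1,727/3,140 of the $12,000 range has been used: income = $225,200 + $12,000 × 1,727/3,140 = $231,800.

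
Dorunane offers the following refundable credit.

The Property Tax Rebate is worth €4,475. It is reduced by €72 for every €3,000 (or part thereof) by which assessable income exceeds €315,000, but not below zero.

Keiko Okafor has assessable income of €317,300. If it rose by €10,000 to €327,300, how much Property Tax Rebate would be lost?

€288

At €317,300 — income exceeds €315,000 by €2,300, which is 1 full-or-partial €3,000 increment; reduction = 1 × €72 = €72, leaving €4,403.
At €327,300 — income exceeds €315,000 by €12,300, which is 5 full-or-partial €3,000 increments; reduction = 5 × €72 = €360, leaving €4,115.
Lost: €4,403 − €4,115 = €288.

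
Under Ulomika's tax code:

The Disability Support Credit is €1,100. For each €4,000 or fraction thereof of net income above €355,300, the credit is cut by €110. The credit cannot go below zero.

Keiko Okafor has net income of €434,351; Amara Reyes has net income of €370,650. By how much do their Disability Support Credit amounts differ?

Keiko (€434,351): Disability Support Credit: income exceeds €355,300 by €79,051 → 20 increments × €110 = €2,200 ≥ base, so the credit is €0.
Amara (€370,650): Disability Support Credit: income exceeds €355,300 by €15,350, which is 4 full-or-partial €4,000 increments; reduction = 4 × €110 = €440, leaving €660.
Difference: |€0 − €660| = €660.

€660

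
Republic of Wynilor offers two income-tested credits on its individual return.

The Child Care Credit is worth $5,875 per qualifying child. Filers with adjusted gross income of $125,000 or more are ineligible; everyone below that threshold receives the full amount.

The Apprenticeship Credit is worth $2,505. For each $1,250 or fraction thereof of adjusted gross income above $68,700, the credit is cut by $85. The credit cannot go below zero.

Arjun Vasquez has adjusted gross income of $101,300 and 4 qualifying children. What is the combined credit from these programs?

Child Care Credit: base = 4 × $5,875 = $23,500. $101,300 is below the $125,000 cutoff, so the full $23,500 applies.
Apprenticeship Credit: income exceeds $68,700 by $32,600, which is 27 full-or-partial $1,250 increments; reduction = 27 × $85 = $2,295, leaving $210.
Total: $23,500 + $210 = $23,710.

$23,710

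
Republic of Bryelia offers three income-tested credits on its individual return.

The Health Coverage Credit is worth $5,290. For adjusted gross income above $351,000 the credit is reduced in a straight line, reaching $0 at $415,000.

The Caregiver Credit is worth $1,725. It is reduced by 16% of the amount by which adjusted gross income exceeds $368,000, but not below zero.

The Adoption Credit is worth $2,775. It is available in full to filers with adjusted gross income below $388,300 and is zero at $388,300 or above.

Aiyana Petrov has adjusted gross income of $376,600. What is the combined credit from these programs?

Health Coverage Credit: $376,600 is $25,600 into a $64,000 phase-out range, leaving 38,400/64,000 of the credit: $5,290 × 38,400/64,000 = $3,174.
Caregiver Credit: 16% of the $8,600 excess over $368,000 is $1,376; credit = $1,725 − $1,376 = $349.
Adoption Credit: $376,600 is below the $388,300 cutoff, so the full $2,775 applies.
Total: $3,174 + $349 + $2,775 = $6,298.

$6,298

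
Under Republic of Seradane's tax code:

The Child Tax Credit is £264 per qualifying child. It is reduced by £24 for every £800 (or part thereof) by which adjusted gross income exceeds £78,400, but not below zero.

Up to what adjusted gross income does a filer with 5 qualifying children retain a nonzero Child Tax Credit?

£121,600

Full credit = 5 × £264 = £1,320.
After 54 increments the reduction is 54 × £24 = £1,296, leaving £24; one more increment wipes it out. Increment 54 ends at excess 54 × £800 = £43,200, so the highest qualifying income is £78,400 + £43,200 = £121,600.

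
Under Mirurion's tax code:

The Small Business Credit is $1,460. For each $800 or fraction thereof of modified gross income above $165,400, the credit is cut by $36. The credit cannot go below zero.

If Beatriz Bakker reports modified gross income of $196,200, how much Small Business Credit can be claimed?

Small Business Credit: income exceeds $165,400 by $30,800, which is 39 full-or-partial $800 increments; reduction = 39 × $36 = $1,404, leaving $56.

$56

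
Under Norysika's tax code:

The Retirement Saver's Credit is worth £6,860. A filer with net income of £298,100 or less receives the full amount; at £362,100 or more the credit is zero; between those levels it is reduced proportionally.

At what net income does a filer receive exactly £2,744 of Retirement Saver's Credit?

£336,500

£2,744 is 2,744/6,860 of the full £6,860, so 4,116/6,860 of the £64,000 range has been used: income = £298,100 + £64,000 × 4,116/6,860 = £336,500.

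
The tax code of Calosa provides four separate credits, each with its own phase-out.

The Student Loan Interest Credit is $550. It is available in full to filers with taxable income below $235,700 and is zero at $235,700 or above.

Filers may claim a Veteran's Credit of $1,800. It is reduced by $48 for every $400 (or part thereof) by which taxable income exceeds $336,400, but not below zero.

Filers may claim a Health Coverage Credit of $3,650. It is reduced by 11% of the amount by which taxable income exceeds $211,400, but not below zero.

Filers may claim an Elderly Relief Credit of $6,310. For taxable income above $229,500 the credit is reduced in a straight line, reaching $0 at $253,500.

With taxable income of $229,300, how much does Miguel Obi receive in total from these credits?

Student Loan Interest Credit: $229,300 is below the $235,700 cutoff, so the full $550 applies.
Veteran's Credit: $229,300 is at or below the $336,400 threshold, so the full $1,800 applies.
Health Coverage Credit: 11% of the $17,900 excess over $211,400 is $1,969; credit = $3,650 − $1,969 = $1,681.
Elderly Relief Credit: $229,300 is at or below the $229,500 threshold, so the full $6,310 applies.
Total: $550 + $1,800 + $1,681 + $6,310 = $10,341.

$10,341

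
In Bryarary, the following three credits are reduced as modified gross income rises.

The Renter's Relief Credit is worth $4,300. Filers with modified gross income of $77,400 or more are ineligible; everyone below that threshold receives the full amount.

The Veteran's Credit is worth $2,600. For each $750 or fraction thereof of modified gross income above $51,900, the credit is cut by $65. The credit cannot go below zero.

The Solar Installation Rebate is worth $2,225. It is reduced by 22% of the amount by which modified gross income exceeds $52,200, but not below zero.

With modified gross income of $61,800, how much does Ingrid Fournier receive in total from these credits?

Renter's Relief Credit: $61,800 is below the $77,400 cutoff, so the full $4,300 applies.
Veteran's Credit: income exceeds $51,900 by $9,900, which is 14 full-or-partial $750 increments; reduction = 14 × $65 = $910, leaving $1,690.
Solar Installation Rebate: 22% of the $9,600 excess over $52,200 is $2,112; credit = $2,225 − $2,112 = $113.
Total: $4,300 + $1,690 + $113 = $6,103.

$6,103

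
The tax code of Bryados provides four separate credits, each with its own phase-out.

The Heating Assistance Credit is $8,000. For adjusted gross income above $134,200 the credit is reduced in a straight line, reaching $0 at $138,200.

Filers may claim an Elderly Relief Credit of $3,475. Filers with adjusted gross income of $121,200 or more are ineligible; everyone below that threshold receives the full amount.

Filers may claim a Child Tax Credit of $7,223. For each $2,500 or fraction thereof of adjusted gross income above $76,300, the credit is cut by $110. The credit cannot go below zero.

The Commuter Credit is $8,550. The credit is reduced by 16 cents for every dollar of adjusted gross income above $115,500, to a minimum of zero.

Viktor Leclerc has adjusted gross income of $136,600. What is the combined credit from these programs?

$12,847

Heating Assistance Credit: $136,600 is $2,400 into a $4,000 phase-out range, leaving 1,600/4,000 of the credit: $8,000 × 1,600/4,000 = $3,200.
Elderly Relief Credit: $136,600 meets or exceeds the $121,200 cutoff, so the credit is $0.
Child Tax Credit: income exceeds $76,300 by $60,300, which is 25 full-or-partial $2,500 increments; reduction = 25 × $110 = $2,750, leaving $4,473.
Commuter Credit: 16% of the $21,100 excess over $115,500 is $3,376; credit = $8,550 − $3,376 = $5,174.
Total: $3,200 + $0 + $4,473 + $5,174 = $12,847.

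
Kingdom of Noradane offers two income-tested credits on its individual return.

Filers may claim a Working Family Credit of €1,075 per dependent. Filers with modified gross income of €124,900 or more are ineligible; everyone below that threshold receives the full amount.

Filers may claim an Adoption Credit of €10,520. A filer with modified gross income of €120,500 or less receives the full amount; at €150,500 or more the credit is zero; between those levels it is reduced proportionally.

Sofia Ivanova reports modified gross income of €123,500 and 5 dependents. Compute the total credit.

€14,843

Working Family Credit: base = 5 × €1,075 = €5,375. €123,500 is below the €124,900 cutoff, so the full €5,375 applies.
Adoption Credit: €123,500 is €3,000 into a €30,000 phase-out range, leaving 27,000/30,000 of the credit: €10,520 × 27,000/30,000 = €9,468.
Total: €5,375 + €9,468 = €14,843.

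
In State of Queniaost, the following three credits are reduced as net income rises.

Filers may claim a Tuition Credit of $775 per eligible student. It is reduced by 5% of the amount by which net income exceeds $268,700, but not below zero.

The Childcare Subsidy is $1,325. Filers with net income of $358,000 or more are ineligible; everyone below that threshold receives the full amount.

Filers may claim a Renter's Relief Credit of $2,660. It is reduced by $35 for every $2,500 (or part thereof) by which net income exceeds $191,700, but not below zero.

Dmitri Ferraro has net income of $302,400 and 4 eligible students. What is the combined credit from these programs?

Tuition Credit: base = 4 × $775 = $3,100. 5% of the $33,700 excess over $268,700 is $1,685; credit = $3,100 − $1,685 = $1,415.
Childcare Subsidy: $302,400 is below the $358,000 cutoff, so the full $1,325 applies.
Renter's Relief Credit: income exceeds $191,700 by $110,700, which is 45 full-or-partial $2,500 increments; reduction = 45 × $35 = $1,575, leaving $1,085.
Total: $1,415 + $1,325 + $1,085 = $3,825.

$3,825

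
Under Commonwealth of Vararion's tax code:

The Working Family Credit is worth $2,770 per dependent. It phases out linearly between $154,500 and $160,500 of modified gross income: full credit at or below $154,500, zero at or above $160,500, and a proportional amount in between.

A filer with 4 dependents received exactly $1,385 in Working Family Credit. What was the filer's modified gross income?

$159,750

Full credit = 4 × $2,770 = $11,080.
$1,385 is 1,385/11,080 of the full $11,080, so 9,695/11,080 of the $6,000 range has been used: income = $154,500 + $6,000 × 9,695/11,080 = $159,750.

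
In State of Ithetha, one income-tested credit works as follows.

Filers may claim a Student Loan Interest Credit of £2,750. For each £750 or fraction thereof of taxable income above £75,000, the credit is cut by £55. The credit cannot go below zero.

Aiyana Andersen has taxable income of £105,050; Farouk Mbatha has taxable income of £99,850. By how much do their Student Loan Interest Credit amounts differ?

Aiyana (£105,050): Student Loan Interest Credit: income exceeds £75,000 by £30,050, which is 41 full-or-partial £750 increments; reduction = 41 × £55 = £2,255, leaving £495.
Farouk (£99,850): Student Loan Interest Credit: income exceeds £75,000 by £24,850, which is 34 full-or-partial £750 increments; reduction = 34 × £55 = £1,870, leaving £880.
Difference: |£495 − £880| = £385.

£385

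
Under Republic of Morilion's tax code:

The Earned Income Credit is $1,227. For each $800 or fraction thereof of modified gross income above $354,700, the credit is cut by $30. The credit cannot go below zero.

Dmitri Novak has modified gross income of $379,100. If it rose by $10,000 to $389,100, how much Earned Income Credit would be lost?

At $379,100 — income exceeds $354,700 by $24,400, which is 31 full-or-partial $800 increments; reduction = 31 × $30 = $930, leaving $297.
At $389,100 — income exceeds $354,700 by $34,400 → 43 increments × $30 = $1,290 ≥ base, so the credit is $0.
Lost: $297 − $0 = $297.

$297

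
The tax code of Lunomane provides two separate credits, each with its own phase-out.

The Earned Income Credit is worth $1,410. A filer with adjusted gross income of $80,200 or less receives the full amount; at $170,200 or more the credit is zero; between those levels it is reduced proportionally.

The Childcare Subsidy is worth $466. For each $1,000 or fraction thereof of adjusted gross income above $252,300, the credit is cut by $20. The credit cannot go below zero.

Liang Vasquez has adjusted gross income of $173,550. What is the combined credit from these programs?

Earned Income Credit: $173,550 is at or above $170,200, so the credit is $0.
Childcare Subsidy: $173,550 is at or below the $252,300 threshold, so the full $466 applies.
Total: $0 + $466 = $466.

$466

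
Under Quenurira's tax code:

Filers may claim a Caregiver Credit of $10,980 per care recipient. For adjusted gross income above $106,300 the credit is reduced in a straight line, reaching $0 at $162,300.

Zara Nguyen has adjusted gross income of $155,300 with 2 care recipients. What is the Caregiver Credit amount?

Caregiver Credit: base = 2 × $10,980 = $21,960. $155,300 is $49,000 into a $56,000 phase-out range, leaving 7,000/56,000 of the credit: $21,960 × 7,000/56,000 = $2,745.

$2,745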